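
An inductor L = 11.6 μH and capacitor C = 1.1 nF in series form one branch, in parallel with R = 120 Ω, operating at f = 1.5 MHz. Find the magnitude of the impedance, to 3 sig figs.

ω = 2πf = 9.425e+06 rad/s
X_L = ωL = 109 Ω
X_C = 1/(ωC) = 96.5 Ω
Branch 1: Z₁ = R = 120 Ω
Branch 2 (series LC): Z₂ = j(X_L − X_C) = j12.9 Ω
Parallel: Z = Z₁Z₂/(Z₁+Z₂), |Z| = 12.8 Ω, ∠Z = 83.9°

12.8 Ω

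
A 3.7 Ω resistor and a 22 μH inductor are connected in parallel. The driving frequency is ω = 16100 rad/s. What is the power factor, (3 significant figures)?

0.0953

X_L = ωL = 0.354 Ω
Parallel: admittances add. Y = 1/R + 1/(jωL)
Y = (0.270 − j2.82) S
|Y| = 2.84 S → |Z| = 1/|Y| = 0.353 Ω, ∠Z = −∠Y = 84.5°
cos φ = cos(84.5°) = 0.0953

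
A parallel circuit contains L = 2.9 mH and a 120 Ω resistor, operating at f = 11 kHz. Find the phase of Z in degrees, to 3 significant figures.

ω = 2πf = 69120 rad/s
X_L = ωL = 200 Ω
Parallel: admittances add. Y = 1/R + 1/(jωL)
Y = (0.00833 − j0.00499) S
|Y| = 0.00971 S → |Z| = 1/|Y| = 103 Ω, ∠Z = −∠Y = 30.9°

30.9°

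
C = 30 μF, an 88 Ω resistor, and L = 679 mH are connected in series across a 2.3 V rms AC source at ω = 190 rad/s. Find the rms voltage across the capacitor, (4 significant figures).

4.055 V

X_L = ωL = 129.0 Ω
X_C = 1/(ωC) = 175.4 Ω
Net reactance X = X_L − X_C = -46.43 Ω
Z = 88.00 − j46.43 Ω
|Z| = √(88.00² + 46.43²) = 99.50 Ω
I = V/|Z| = 23.12 mA
V_C = I·|Z_C| = 0.02312 × 175.4 = 4.055 V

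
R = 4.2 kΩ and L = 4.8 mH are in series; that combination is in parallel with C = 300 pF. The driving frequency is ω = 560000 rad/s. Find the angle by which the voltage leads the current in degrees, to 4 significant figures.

X_L = ωL = 2688 Ω
X_C = 1/(ωC) = 5952 Ω
Branch 1 (R+jX_L): Z₁ = 4200 + j2688 Ω, |Z₁| = 4987 Ω
Branch 2 (−jX_C): Z₂ = −j5952 Ω
Parallel: Z = Z₁Z₂/(Z₁+Z₂), |Z| = 5580 Ω, ∠Z = -19.53°

-19.53°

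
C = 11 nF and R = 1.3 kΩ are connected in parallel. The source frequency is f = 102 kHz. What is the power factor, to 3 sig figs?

0.108

ω = 2πf = 640900 rad/s
X_C = 1/(ωC) = 142 Ω
Parallel: admittances add. Y = 1/R + jωC
Y = (0.000769 + j0.00705) S
|Y| = 0.00709 S → |Z| = 1/|Y| = 141 Ω, ∠Z = −∠Y = -83.8°
cos φ = cos(-83.8°) = 0.108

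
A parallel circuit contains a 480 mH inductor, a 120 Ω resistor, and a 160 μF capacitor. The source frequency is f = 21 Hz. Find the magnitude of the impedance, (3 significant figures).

ω = 2πf = 131.9 rad/s
X_L = ωL = 63.3 Ω
X_C = 1/(ωC) = 47.4 Ω
Parallel: admittances add. Y = 1/R + 1/(jωL) + jωC
Y = (0.00833 + j0.00532) S
|Y| = 0.00989 S → |Z| = 1/|Y| = 101 Ω, ∠Z = −∠Y = -32.6°

101 Ω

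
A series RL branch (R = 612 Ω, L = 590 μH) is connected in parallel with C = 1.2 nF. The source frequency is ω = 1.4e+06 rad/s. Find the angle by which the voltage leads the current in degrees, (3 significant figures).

X_L = ωL = 826 Ω
X_C = 1/(ωC) = 595 Ω
Branch 1 (R+jX_L): Z₁ = 612 + j826 Ω, |Z₁| = 1030 Ω
Branch 2 (−jX_C): Z₂ = −j595 Ω
Parallel: Z = Z₁Z₂/(Z₁+Z₂), |Z| = 936 Ω, ∠Z = -57.2°

-57.2°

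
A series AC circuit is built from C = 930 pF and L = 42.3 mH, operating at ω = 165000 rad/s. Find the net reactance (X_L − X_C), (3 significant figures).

463 Ω

X_L = ωL = 6980 Ω
X_C = 1/(ωC) = 6520 Ω
X = 6980 − 6520 = 463 Ω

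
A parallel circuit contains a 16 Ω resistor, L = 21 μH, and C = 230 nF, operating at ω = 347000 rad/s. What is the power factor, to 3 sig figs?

X_L = ωL = 7.29 Ω
X_C = 1/(ωC) = 12.5 Ω
Parallel: admittances add. Y = 1/R + 1/(jωL) + jωC
Y = (0.0625 − j0.0574) S
|Y| = 0.0849 S → |Z| = 1/|Y| = 11.8 Ω, ∠Z = −∠Y = 42.6°
cos φ = cos(42.6°) = 0.736

0.736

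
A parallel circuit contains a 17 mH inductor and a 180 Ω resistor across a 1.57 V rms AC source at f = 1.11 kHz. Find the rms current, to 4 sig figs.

15.86 mA

ω = 2πf = 6974 rad/s
X_L = ωL = 118.6 Ω
Parallel: admittances add. Y = 1/R + 1/(jωL)
Y = (0.005556 − j0.008434) S
|Y| = 0.01010 S → |Z| = 1/|Y| = 99.01 Ω, ∠Z = −∠Y = 56.63°
I = V/|Z| = 1.57/99.01 = 15.86 mA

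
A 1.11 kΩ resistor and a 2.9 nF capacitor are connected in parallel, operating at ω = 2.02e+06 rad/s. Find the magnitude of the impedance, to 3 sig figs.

X_C = 1/(ωC) = 171 Ω
Parallel: admittances add. Y = 1/R + jωC
Y = (0.000901 + j0.00586) S
|Y| = 0.00593 S → |Z| = 1/|Y| = 169 Ω, ∠Z = −∠Y = -81.3°

169 Ω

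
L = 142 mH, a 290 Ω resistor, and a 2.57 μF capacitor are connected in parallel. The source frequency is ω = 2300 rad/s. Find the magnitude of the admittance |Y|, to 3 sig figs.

X_L = ωL = 327 Ω
X_C = 1/(ωC) = 169 Ω
Parallel: admittances add. Y = 1/R + 1/(jωL) + jωC
Y = (0.00345 + j0.00285) S
|Y| = 0.00447 S → |Z| = 1/|Y| = 224 Ω, ∠Z = −∠Y = -39.6°

4.47 mS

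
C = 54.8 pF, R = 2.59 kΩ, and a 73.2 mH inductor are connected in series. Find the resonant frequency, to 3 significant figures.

79.5 kHz

ω₀ = 1/√(LC) = 1/√(0.0732 × 5.48e-11) = 499300 rad/s
f₀ = ω₀/(2π) = 79.5 kHz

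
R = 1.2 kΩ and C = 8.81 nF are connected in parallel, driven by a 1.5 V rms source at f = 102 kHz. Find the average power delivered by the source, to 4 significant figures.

ω = 2πf = 640900 rad/s
X_C = 1/(ωC) = 177.1 Ω
Parallel: admittances add. Y = 1/R + jωC
Y = (0.0008333 + j0.005646) S
|Y| = 0.005707 S → |Z| = 1/|Y| = 175.2 Ω, ∠Z = −∠Y = -81.60°
I = V/|Z| = 8.561 mA
P = VI cos φ = 1.5 × 0.008561 × cos(-81.60°) = 1.875 mW

1.875 mW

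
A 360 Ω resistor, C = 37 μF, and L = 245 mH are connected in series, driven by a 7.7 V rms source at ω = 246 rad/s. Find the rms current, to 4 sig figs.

21.19 mA

X_L = ωL = 60.27 Ω
X_C = 1/(ωC) = 109.9 Ω
Net reactance X = X_L − X_C = -49.60 Ω
Z = 360.0 − j49.60 Ω
|Z| = √(360.0² + 49.60²) = 363.4 Ω
I = V/|Z| = 7.7/363.4 = 21.19 mA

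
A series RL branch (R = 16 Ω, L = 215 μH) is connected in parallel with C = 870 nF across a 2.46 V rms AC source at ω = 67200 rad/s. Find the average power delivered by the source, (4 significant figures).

X_L = ωL = 14.45 Ω
X_C = 1/(ωC) = 17.10 Ω
Branch 1 (R+jX_L): Z₁ = 16.00 + j14.45 Ω, |Z₁| = 21.56 Ω
Branch 2 (−jX_C): Z₂ = −j17.10 Ω
Parallel: Z = Z₁Z₂/(Z₁+Z₂), |Z| = 22.73 Ω, ∠Z = -38.49°
I = V/|Z| = 108.2 mA
P = VI cos φ = 2.46 × 0.1082 × cos(-38.49°) = 208.3 mW

208.3 mW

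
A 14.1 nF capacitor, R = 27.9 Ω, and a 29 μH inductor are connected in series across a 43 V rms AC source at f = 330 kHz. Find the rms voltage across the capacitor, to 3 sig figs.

ω = 2πf = 2.073e+06 rad/s
X_L = ωL = 60.1 Ω
X_C = 1/(ωC) = 34.2 Ω
Net reactance X = X_L − X_C = 25.9 Ω
Z = 27.9 + j25.9 Ω
|Z| = √(27.9² + 25.9²) = 38.1 Ω
I = V/|Z| = 1.13 A
V_C = I·|Z_C| = 1.13 × 34.2 = 38.6 V

38.6 V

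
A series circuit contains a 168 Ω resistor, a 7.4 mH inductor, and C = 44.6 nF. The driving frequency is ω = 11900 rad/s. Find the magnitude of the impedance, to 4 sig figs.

1804 Ω

X_L = ωL = 88.06 Ω
X_C = 1/(ωC) = 1884 Ω
Net reactance X = X_L − X_C = -1796 Ω
Z = 168.0 − j1796 Ω
|Z| = √(168.0² + 1796²) = 1804 Ω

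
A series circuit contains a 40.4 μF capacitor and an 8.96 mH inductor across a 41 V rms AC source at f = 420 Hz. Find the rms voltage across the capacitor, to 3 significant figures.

27.0 V

ω = 2πf = 2639 rad/s
X_L = ωL = 23.6 Ω
X_C = 1/(ωC) = 9.38 Ω
Net reactance X = X_L − X_C = 14.3 Ω
Z = j14.3 Ω
|Z| = √(0² + 14.3²) = 14.3 Ω
I = V/|Z| = 2.87 A
V_C = I·|Z_C| = 2.87 × 9.38 = 27.0 V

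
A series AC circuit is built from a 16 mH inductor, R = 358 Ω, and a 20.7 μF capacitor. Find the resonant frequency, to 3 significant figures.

ω₀ = 1/√(LC) = 1/√(0.016 × 2.07e-05) = 1738 rad/s
f₀ = ω₀/(2π) = 277 Hz

277 Hz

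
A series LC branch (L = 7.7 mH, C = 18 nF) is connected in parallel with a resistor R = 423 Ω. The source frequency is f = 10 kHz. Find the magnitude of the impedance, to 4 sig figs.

290.8 Ω

ω = 2πf = 62830 rad/s
X_L = ωL = 483.8 Ω
X_C = 1/(ωC) = 884.2 Ω
Branch 1: Z₁ = R = 423.0 Ω
Branch 2 (series LC): Z₂ = j(X_L − X_C) = −j400.4 Ω
Parallel: Z = Z₁Z₂/(Z₁+Z₂), |Z| = 290.8 Ω, ∠Z = -46.57°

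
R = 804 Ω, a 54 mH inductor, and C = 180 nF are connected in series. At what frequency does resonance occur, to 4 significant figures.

ω₀ = 1/√(LC) = 1/√(0.054 × 1.8e-07) = 10140 rad/s
f₀ = ω₀/(2π) = 1.614 kHz

1.614 kHz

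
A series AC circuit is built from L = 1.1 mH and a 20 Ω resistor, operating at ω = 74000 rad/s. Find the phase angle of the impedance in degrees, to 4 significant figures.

76.20°

X_L = ωL = 81.40 Ω
Z = 20.00 + j81.40 Ω
|Z| = √(20.00² + 81.40²) = 83.82 Ω
∠Z = arctan(81.40/20.00) = 76.20°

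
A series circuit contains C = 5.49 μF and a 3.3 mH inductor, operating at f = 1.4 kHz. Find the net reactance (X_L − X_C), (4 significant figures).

ω = 2πf = 8796 rad/s
X_L = ωL = 29.03 Ω
X_C = 1/(ωC) = 20.71 Ω
X = 29.03 − 20.71 = 8.321 Ω

8.321 Ω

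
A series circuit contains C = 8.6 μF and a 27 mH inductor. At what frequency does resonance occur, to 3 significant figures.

330 Hz

ω₀ = 1/√(LC) = 1/√(0.027 × 8.6e-06) = 2075 rad/s
f₀ = ω₀/(2π) = 330 Hz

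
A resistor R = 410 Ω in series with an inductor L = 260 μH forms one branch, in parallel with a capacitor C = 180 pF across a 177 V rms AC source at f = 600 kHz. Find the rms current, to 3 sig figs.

72.5 mA

ω = 2πf = 3.77e+06 rad/s
X_L = ωL = 980 Ω
X_C = 1/(ωC) = 1470 Ω
Branch 1 (R+jX_L): Z₁ = 410 + j980 Ω, |Z₁| = 1060 Ω
Branch 2 (−jX_C): Z₂ = −j1470 Ω
Parallel: Z = Z₁Z₂/(Z₁+Z₂), |Z| = 2440 Ω, ∠Z = 27.6°
I = V/|Z| = 177/2440 = 72.5 mA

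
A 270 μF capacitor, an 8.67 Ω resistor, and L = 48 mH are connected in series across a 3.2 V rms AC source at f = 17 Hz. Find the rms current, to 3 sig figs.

104 mA

ω = 2πf = 106.8 rad/s
X_L = ωL = 5.13 Ω
X_C = 1/(ωC) = 34.7 Ω
Net reactance X = X_L − X_C = -29.5 Ω
Z = 8.67 − j29.5 Ω
|Z| = √(8.67² + 29.5²) = 30.8 Ω
I = V/|Z| = 3.2/30.8 = 104 mA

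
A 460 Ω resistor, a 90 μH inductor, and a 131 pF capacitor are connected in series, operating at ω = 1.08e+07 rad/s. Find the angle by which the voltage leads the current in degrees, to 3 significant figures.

X_L = ωL = 972 Ω
X_C = 1/(ωC) = 707 Ω
Net reactance X = X_L − X_C = 265 Ω
Z = 460 + j265 Ω
|Z| = √(460² + 265²) = 531 Ω
∠Z = arctan(265/460) = 30.0°

30.0°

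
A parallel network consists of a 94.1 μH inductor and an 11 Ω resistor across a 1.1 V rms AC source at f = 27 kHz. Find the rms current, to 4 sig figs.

ω = 2πf = 169600 rad/s
X_L = ωL = 15.96 Ω
Parallel: admittances add. Y = 1/R + 1/(jωL)
Y = (0.09091 − j0.06264) S
|Y| = 0.1104 S → |Z| = 1/|Y| = 9.058 Ω, ∠Z = −∠Y = 34.57°
I = V/|Z| = 1.1/9.058 = 121.4 mA

121.4 mA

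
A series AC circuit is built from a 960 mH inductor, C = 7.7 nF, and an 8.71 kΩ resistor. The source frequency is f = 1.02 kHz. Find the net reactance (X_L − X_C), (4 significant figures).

-14110 Ω

ω = 2πf = 6409 rad/s
X_L = ωL = 6152 Ω
X_C = 1/(ωC) = 20260 Ω
X = 6152 − 20260 = -14110 Ω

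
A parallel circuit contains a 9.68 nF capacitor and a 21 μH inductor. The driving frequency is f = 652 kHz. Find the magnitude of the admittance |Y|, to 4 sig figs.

28.03 mS

ω = 2πf = 4.097e+06 rad/s
X_L = ωL = 86.03 Ω
X_C = 1/(ωC) = 25.22 Ω
Parallel: admittances add. Y = 1/(jωL) + jωC
Y = (0 + j0.02803) S
|Y| = 0.02803 S → |Z| = 1/|Y| = 35.67 Ω, ∠Z = −∠Y = -90.00°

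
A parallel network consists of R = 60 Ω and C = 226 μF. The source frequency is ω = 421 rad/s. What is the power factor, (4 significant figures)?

X_C = 1/(ωC) = 10.51 Ω
Parallel: admittances add. Y = 1/R + jωC
Y = (0.01667 + j0.09515) S
|Y| = 0.09659 S → |Z| = 1/|Y| = 10.35 Ω, ∠Z = −∠Y = -80.06°
cos φ = cos(-80.06°) = 0.1725

0.1725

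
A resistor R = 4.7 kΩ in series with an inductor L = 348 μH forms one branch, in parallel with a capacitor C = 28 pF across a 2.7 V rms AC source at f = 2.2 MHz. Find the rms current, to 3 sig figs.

808 μA

ω = 2πf = 1.382e+07 rad/s
X_L = ωL = 4810 Ω
X_C = 1/(ωC) = 2580 Ω
Branch 1 (R+jX_L): Z₁ = 4700 + j4810 Ω, |Z₁| = 6730 Ω
Branch 2 (−jX_C): Z₂ = −j2580 Ω
Parallel: Z = Z₁Z₂/(Z₁+Z₂), |Z| = 3340 Ω, ∠Z = -69.7°
I = V/|Z| = 2.7/3340 = 808 μA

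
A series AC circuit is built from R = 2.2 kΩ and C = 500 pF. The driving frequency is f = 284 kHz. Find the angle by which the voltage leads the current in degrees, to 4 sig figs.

ω = 2πf = 1.784e+06 rad/s
X_C = 1/(ωC) = 1121 Ω
Z = 2200 − j1121 Ω
|Z| = √(2200² + 1121²) = 2469 Ω
∠Z = arctan(-1121/2200) = -27.00°

-27.00°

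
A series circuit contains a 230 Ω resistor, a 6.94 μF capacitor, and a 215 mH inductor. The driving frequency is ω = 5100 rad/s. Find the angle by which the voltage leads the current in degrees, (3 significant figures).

X_L = ωL = 1100 Ω
X_C = 1/(ωC) = 28.3 Ω
Net reactance X = X_L − X_C = 1070 Ω
Z = 230 + j1070 Ω
|Z| = √(230² + 1070²) = 1090 Ω
∠Z = arctan(1070/230) = 77.8°

77.8°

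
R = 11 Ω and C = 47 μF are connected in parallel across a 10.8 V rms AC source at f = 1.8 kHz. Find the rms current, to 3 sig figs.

ω = 2πf = 11310 rad/s
X_C = 1/(ωC) = 1.88 Ω
Parallel: admittances add. Y = 1/R + jωC
Y = (0.0909 + j0.532) S
|Y| = 0.539 S → |Z| = 1/|Y| = 1.85 Ω, ∠Z = −∠Y = -80.3°
I = V/|Z| = 10.8/1.85 = 5.82 A

5.82 A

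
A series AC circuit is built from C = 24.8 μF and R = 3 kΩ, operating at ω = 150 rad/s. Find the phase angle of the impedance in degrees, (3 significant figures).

X_C = 1/(ωC) = 269 Ω
Z = 3000 − j269 Ω
|Z| = √(3000² + 269²) = 3010 Ω
∠Z = arctan(-269/3000) = -5.12°

-5.12°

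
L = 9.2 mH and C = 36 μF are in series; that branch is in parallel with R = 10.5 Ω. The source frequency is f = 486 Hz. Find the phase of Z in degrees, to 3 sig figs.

ω = 2πf = 3054 rad/s
X_L = ωL = 28.1 Ω
X_C = 1/(ωC) = 9.10 Ω
Branch 1: Z₁ = R = 10.5 Ω
Branch 2 (series LC): Z₂ = j(X_L − X_C) = j19.0 Ω
Parallel: Z = Z₁Z₂/(Z₁+Z₂), |Z| = 9.19 Ω, ∠Z = 28.9°

28.9°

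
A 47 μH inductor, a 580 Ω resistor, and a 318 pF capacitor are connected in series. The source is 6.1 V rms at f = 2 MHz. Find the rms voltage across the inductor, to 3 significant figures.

5.36 V

ω = 2πf = 1.257e+07 rad/s
X_L = ωL = 591 Ω
X_C = 1/(ωC) = 250 Ω
Net reactance X = X_L − X_C = 340 Ω
Z = 580 + j340 Ω
|Z| = √(580² + 340²) = 672 Ω
I = V/|Z| = 9.07 mA
V_L = I·|Z_L| = 0.00907 × 591 = 5.36 V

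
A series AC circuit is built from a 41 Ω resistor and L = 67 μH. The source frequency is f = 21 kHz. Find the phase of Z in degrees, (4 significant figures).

12.17°

ω = 2πf = 131900 rad/s
X_L = ωL = 8.840 Ω
Z = 41.00 + j8.840 Ω
|Z| = √(41.00² + 8.840²) = 41.94 Ω
∠Z = arctan(8.840/41.00) = 12.17°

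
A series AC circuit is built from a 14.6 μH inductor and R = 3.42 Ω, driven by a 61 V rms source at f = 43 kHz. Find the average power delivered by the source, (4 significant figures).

466.9 W

ω = 2πf = 270200 rad/s
X_L = ωL = 3.945 Ω
Z = 3.420 + j3.945 Ω
|Z| = √(3.420² + 3.945²) = 5.221 Ω
∠Z = arctan(3.945/3.420) = 49.07°
I = V/|Z| = 11.68 A
P = VI cos φ = 61 × 11.68 × cos(49.07°) = 466.9 W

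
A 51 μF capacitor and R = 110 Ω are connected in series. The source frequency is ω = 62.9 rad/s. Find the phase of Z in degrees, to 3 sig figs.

-70.6°

X_C = 1/(ωC) = 312 Ω
Z = 110 − j312 Ω
|Z| = √(110² + 312²) = 331 Ω
∠Z = arctan(-312/110) = -70.6°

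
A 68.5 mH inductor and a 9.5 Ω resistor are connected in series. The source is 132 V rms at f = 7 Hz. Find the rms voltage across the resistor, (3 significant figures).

126 V

ω = 2πf = 43.98 rad/s
X_L = ωL = 3.01 Ω
Z = 9.50 + j3.01 Ω
|Z| = √(9.50² + 3.01²) = 9.97 Ω
I = V/|Z| = 13.2 A
V_R = I·|Z_R| = 13.2 × 9.50 = 126 V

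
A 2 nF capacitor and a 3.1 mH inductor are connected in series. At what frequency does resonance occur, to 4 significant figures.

ω₀ = 1/√(LC) = 1/√(0.0031 × 2e-09) = 401600 rad/s
f₀ = ω₀/(2π) = 63.92 kHz

63.92 kHz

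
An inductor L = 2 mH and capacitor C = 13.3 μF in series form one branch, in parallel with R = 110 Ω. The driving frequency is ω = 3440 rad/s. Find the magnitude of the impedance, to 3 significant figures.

X_L = ωL = 6.88 Ω
X_C = 1/(ωC) = 21.9 Ω
Branch 1: Z₁ = R = 110 Ω
Branch 2 (series LC): Z₂ = j(X_L − X_C) = −j15.0 Ω
Parallel: Z = Z₁Z₂/(Z₁+Z₂), |Z| = 14.8 Ω, ∠Z = -82.2°

14.8 Ω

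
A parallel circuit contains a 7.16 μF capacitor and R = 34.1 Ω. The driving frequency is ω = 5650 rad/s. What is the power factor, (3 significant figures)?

X_C = 1/(ωC) = 24.7 Ω
Parallel: admittances add. Y = 1/R + jωC
Y = (0.0293 + j0.0405) S
|Y| = 0.0500 S → |Z| = 1/|Y| = 20.0 Ω, ∠Z = −∠Y = -54.1°
cos φ = cos(-54.1°) = 0.587

0.587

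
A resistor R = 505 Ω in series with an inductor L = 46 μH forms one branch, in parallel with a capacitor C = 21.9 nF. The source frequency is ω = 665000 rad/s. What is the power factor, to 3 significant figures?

X_L = ωL = 30.6 Ω
X_C = 1/(ωC) = 68.7 Ω
Branch 1 (R+jX_L): Z₁ = 505 + j30.6 Ω, |Z₁| = 506 Ω
Branch 2 (−jX_C): Z₂ = −j68.7 Ω
Parallel: Z = Z₁Z₂/(Z₁+Z₂), |Z| = 68.6 Ω, ∠Z = -82.2°
cos φ = cos(-82.2°) = 0.135

0.135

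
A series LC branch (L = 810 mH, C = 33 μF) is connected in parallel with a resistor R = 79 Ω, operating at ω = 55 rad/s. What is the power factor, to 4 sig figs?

X_L = ωL = 44.55 Ω
X_C = 1/(ωC) = 551.0 Ω
Branch 1: Z₁ = R = 79.00 Ω
Branch 2 (series LC): Z₂ = j(X_L − X_C) = −j506.4 Ω
Parallel: Z = Z₁Z₂/(Z₁+Z₂), |Z| = 78.06 Ω, ∠Z = -8.867°
cos φ = cos(-8.867°) = 0.9880

0.9880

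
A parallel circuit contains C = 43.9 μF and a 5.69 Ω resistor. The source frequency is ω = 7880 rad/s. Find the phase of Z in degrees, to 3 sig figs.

X_C = 1/(ωC) = 2.89 Ω
Parallel: admittances add. Y = 1/R + jωC
Y = (0.176 + j0.346) S
|Y| = 0.388 S → |Z| = 1/|Y| = 2.58 Ω, ∠Z = −∠Y = -63.1°

-63.1°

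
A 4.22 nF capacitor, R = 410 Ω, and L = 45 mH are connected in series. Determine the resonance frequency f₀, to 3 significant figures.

11.5 kHz

ω₀ = 1/√(LC) = 1/√(0.045 × 4.22e-09) = 72570 rad/s
f₀ = ω₀/(2π) = 11.5 kHz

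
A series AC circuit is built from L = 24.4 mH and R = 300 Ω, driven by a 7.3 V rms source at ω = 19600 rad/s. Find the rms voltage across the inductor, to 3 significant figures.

X_L = ωL = 478 Ω
Z = 300 + j478 Ω
|Z| = √(300² + 478²) = 565 Ω
I = V/|Z| = 12.9 mA
V_L = I·|Z_L| = 0.0129 × 478 = 6.18 V

6.18 V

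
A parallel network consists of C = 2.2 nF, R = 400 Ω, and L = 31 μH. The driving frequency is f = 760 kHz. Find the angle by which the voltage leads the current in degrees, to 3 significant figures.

ω = 2πf = 4.775e+06 rad/s
X_L = ωL = 148 Ω
X_C = 1/(ωC) = 95.2 Ω
Parallel: admittances add. Y = 1/R + 1/(jωL) + jωC
Y = (0.00250 + j0.00375) S
|Y| = 0.00451 S → |Z| = 1/|Y| = 222 Ω, ∠Z = −∠Y = -56.3°

-56.3°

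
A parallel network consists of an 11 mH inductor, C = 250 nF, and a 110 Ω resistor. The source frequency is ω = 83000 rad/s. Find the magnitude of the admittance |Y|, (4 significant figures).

X_L = ωL = 913.0 Ω
X_C = 1/(ωC) = 48.19 Ω
Parallel: admittances add. Y = 1/R + 1/(jωL) + jωC
Y = (0.009091 + j0.01965) S
|Y| = 0.02166 S → |Z| = 1/|Y| = 46.18 Ω, ∠Z = −∠Y = -65.18°

21.66 mS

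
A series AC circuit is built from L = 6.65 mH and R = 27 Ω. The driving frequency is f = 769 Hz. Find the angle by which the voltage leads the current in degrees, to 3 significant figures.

ω = 2πf = 4832 rad/s
X_L = ωL = 32.1 Ω
Z = 27.0 + j32.1 Ω
|Z| = √(27.0² + 32.1²) = 42.0 Ω
∠Z = arctan(32.1/27.0) = 50.0°

50.0°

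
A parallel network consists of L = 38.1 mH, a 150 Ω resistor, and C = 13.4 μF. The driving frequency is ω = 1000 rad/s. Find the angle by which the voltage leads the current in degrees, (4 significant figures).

X_L = ωL = 38.10 Ω
X_C = 1/(ωC) = 74.63 Ω
Parallel: admittances add. Y = 1/R + 1/(jωL) + jωC
Y = (0.006667 − j0.01285) S
|Y| = 0.01447 S → |Z| = 1/|Y| = 69.09 Ω, ∠Z = −∠Y = 62.57°

62.57°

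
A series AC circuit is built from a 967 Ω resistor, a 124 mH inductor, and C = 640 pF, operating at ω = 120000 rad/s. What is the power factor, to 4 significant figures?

0.4614

X_L = ωL = 14880 Ω
X_C = 1/(ωC) = 13020 Ω
Net reactance X = X_L − X_C = 1859 Ω
Z = 967.0 + j1859 Ω
|Z| = √(967.0² + 1859²) = 2096 Ω
∠Z = arctan(1859/967.0) = 62.52°
cos φ = cos(62.52°) = 0.4614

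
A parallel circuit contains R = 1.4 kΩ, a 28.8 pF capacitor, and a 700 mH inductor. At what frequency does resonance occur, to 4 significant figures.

ω₀ = 1/√(LC) = 1/√(0.7 × 2.88e-11) = 222700 rad/s
f₀ = ω₀/(2π) = 35.45 kHz

35.45 kHz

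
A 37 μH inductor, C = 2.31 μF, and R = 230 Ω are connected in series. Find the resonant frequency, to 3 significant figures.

17.2 kHz

ω₀ = 1/√(LC) = 1/√(3.7e-05 × 2.31e-06) = 108200 rad/s
f₀ = ω₀/(2π) = 17.2 kHz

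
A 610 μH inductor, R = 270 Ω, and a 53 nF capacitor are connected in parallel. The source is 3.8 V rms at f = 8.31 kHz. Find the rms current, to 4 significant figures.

109.7 mA

ω = 2πf = 52210 rad/s
X_L = ωL = 31.85 Ω
X_C = 1/(ωC) = 361.4 Ω
Parallel: admittances add. Y = 1/R + 1/(jωL) + jωC
Y = (0.003704 − j0.02863) S
|Y| = 0.02887 S → |Z| = 1/|Y| = 34.64 Ω, ∠Z = −∠Y = 82.63°
I = V/|Z| = 3.8/34.64 = 109.7 mA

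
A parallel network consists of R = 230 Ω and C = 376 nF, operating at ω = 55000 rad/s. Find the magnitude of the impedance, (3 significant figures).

X_C = 1/(ωC) = 48.4 Ω
Parallel: admittances add. Y = 1/R + jωC
Y = (0.00435 + j0.0207) S
|Y| = 0.0211 S → |Z| = 1/|Y| = 47.3 Ω, ∠Z = −∠Y = -78.1°

47.3 Ω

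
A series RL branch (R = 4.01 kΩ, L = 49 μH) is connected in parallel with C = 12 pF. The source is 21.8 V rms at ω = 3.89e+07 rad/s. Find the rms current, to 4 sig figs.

9.207 mA

X_L = ωL = 1906 Ω
X_C = 1/(ωC) = 2142 Ω
Branch 1 (R+jX_L): Z₁ = 4010 + j1906 Ω, |Z₁| = 4440 Ω
Branch 2 (−jX_C): Z₂ = −j2142 Ω
Parallel: Z = Z₁Z₂/(Z₁+Z₂), |Z| = 2368 Ω, ∠Z = -61.21°
I = V/|Z| = 21.8/2368 = 9.207 mA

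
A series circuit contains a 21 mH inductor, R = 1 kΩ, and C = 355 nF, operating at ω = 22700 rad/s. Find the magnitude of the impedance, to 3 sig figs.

1060 Ω

X_L = ωL = 477 Ω
X_C = 1/(ωC) = 124 Ω
Net reactance X = X_L − X_C = 353 Ω
Z = 1000 + j353 Ω
|Z| = √(1000² + 353²) = 1060 Ω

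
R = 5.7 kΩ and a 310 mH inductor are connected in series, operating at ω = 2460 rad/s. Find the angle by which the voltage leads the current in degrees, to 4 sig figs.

7.620°

X_L = ωL = 762.6 Ω
Z = 5700 + j762.6 Ω
|Z| = √(5700² + 762.6²) = 5751 Ω
∠Z = arctan(762.6/5700) = 7.620°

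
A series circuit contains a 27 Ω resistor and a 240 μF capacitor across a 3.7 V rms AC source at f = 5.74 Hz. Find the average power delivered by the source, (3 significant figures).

26.3 mW

ω = 2πf = 36.07 rad/s
X_C = 1/(ωC) = 116 Ω
Z = 27.0 − j116 Ω
|Z| = √(27.0² + 116²) = 119 Ω
∠Z = arctan(-116/27.0) = -76.8°
I = V/|Z| = 31.2 mA
P = VI cos φ = 3.7 × 0.0312 × cos(-76.8°) = 26.3 mW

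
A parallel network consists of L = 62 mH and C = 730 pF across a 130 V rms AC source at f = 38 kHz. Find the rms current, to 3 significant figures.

13.9 mA

ω = 2πf = 238800 rad/s
X_L = ωL = 14800 Ω
X_C = 1/(ωC) = 5740 Ω
Parallel: admittances add. Y = 1/(jωL) + jωC
Y = (0 + j0.000107) S
|Y| = 0.000107 S → |Z| = 1/|Y| = 9370 Ω, ∠Z = −∠Y = -90.0°
I = V/|Z| = 130/9370 = 13.9 mA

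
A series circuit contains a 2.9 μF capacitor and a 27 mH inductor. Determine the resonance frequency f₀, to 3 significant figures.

ω₀ = 1/√(LC) = 1/√(0.027 × 2.9e-06) = 3574 rad/s
f₀ = ω₀/(2π) = 569 Hz

569 Hz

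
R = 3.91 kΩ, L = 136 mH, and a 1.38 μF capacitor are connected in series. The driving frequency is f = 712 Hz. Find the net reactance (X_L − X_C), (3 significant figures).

446 Ω

ω = 2πf = 4474 rad/s
X_L = ωL = 608 Ω
X_C = 1/(ωC) = 162 Ω
X = 608 − 162 = 446 Ω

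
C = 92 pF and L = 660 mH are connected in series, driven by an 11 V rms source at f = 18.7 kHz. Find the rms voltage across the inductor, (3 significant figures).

57.0 V

ω = 2πf = 117500 rad/s
X_L = ωL = 77500 Ω
X_C = 1/(ωC) = 92500 Ω
Net reactance X = X_L − X_C = -15000 Ω
Z = − j15000 Ω
|Z| = √(0² + 15000²) = 15000 Ω
I = V/|Z| = 735 μA
V_L = I·|Z_L| = 0.000735 × 77500 = 57.0 V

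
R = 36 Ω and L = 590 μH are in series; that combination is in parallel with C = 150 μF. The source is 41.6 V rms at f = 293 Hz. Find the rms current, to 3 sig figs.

11.5 A

ω = 2πf = 1841 rad/s
X_L = ωL = 1.09 Ω
X_C = 1/(ωC) = 3.62 Ω
Branch 1 (R+jX_L): Z₁ = 36.0 + j1.09 Ω, |Z₁| = 36.0 Ω
Branch 2 (−jX_C): Z₂ = −j3.62 Ω
Parallel: Z = Z₁Z₂/(Z₁+Z₂), |Z| = 3.61 Ω, ∠Z = -84.2°
I = V/|Z| = 41.6/3.61 = 11.5 A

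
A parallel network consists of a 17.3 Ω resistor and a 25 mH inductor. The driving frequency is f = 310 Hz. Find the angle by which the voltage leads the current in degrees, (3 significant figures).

19.6°

ω = 2πf = 1948 rad/s
X_L = ωL = 48.7 Ω
Parallel: admittances add. Y = 1/R + 1/(jωL)
Y = (0.0578 − j0.0205) S
|Y| = 0.0613 S → |Z| = 1/|Y| = 16.3 Ω, ∠Z = −∠Y = 19.6°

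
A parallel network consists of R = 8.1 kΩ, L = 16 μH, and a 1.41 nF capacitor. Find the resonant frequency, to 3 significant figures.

ω₀ = 1/√(LC) = 1/√(1.6e-05 × 1.41e-09) = 6.658e+06 rad/s
f₀ = ω₀/(2π) = 1.06 MHz

1.06 MHz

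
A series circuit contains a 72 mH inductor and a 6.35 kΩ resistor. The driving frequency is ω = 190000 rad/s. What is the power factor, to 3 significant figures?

X_L = ωL = 13700 Ω
Z = 6350 + j13700 Ω
|Z| = √(6350² + 13700²) = 15100 Ω
∠Z = arctan(13700/6350) = 65.1°
cos φ = cos(65.1°) = 0.421

0.421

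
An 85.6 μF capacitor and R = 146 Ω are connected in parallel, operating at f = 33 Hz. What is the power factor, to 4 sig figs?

0.3600

ω = 2πf = 207.3 rad/s
X_C = 1/(ωC) = 56.34 Ω
Parallel: admittances add. Y = 1/R + jωC
Y = (0.006849 + j0.01775) S
|Y| = 0.01902 S → |Z| = 1/|Y| = 52.56 Ω, ∠Z = −∠Y = -68.90°
cos φ = cos(-68.90°) = 0.3600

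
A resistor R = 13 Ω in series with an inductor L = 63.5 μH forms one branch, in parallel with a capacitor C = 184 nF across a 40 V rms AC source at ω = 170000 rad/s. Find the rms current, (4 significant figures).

1.840 A

X_L = ωL = 10.79 Ω
X_C = 1/(ωC) = 31.97 Ω
Branch 1 (R+jX_L): Z₁ = 13.00 + j10.79 Ω, |Z₁| = 16.90 Ω
Branch 2 (−jX_C): Z₂ = −j31.97 Ω
Parallel: Z = Z₁Z₂/(Z₁+Z₂), |Z| = 21.74 Ω, ∠Z = 8.158°
I = V/|Z| = 40/21.74 = 1.840 A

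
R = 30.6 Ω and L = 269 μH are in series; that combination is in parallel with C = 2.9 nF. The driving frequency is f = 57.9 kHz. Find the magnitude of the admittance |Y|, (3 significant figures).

ω = 2πf = 363800 rad/s
X_L = ωL = 97.9 Ω
X_C = 1/(ωC) = 948 Ω
Branch 1 (R+jX_L): Z₁ = 30.6 + j97.9 Ω, |Z₁| = 103 Ω
Branch 2 (−jX_C): Z₂ = −j948 Ω
Parallel: Z = Z₁Z₂/(Z₁+Z₂), |Z| = 114 Ω, ∠Z = 70.6°
|Y| = 1/|Z| = 8.75 mS

8.75 mS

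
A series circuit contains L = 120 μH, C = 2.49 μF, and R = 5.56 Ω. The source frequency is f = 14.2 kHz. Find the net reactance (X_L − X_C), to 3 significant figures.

ω = 2πf = 89220 rad/s
X_L = ωL = 10.7 Ω
X_C = 1/(ωC) = 4.50 Ω
X = 10.7 − 4.50 = 6.21 Ω

6.21 Ω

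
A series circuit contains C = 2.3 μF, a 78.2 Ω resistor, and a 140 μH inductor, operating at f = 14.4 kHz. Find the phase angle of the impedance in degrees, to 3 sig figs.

ω = 2πf = 90480 rad/s
X_L = ωL = 12.7 Ω
X_C = 1/(ωC) = 4.81 Ω
Net reactance X = X_L − X_C = 7.86 Ω
Z = 78.2 + j7.86 Ω
|Z| = √(78.2² + 7.86²) = 78.6 Ω
∠Z = arctan(7.86/78.2) = 5.74°

5.74°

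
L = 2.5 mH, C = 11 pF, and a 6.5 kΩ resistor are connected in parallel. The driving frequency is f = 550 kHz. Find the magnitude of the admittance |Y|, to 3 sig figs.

ω = 2πf = 3.456e+06 rad/s
X_L = ωL = 8640 Ω
X_C = 1/(ωC) = 26300 Ω
Parallel: admittances add. Y = 1/R + 1/(jωL) + jωC
Y = (0.000154 − j7.77e-05) S
|Y| = 0.000172 S → |Z| = 1/|Y| = 5800 Ω, ∠Z = −∠Y = 26.8°

172 μS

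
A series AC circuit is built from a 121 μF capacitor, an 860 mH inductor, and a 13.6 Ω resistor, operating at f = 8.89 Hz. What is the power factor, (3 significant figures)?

ω = 2πf = 55.86 rad/s
X_L = ωL = 48.0 Ω
X_C = 1/(ωC) = 148 Ω
Net reactance X = X_L − X_C = -99.9 Ω
Z = 13.6 − j99.9 Ω
|Z| = √(13.6² + 99.9²) = 101 Ω
∠Z = arctan(-99.9/13.6) = -82.2°
cos φ = cos(-82.2°) = 0.135

0.135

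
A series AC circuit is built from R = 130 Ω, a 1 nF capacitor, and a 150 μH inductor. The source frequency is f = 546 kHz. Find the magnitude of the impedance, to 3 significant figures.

ω = 2πf = 3.431e+06 rad/s
X_L = ωL = 515 Ω
X_C = 1/(ωC) = 291 Ω
Net reactance X = X_L − X_C = 223 Ω
Z = 130 + j223 Ω
|Z| = √(130² + 223²) = 258 Ω

258 Ω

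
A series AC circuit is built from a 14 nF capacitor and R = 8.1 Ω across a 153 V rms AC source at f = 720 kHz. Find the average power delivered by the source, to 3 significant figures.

602 W

ω = 2πf = 4.524e+06 rad/s
X_C = 1/(ωC) = 15.8 Ω
Z = 8.10 − j15.8 Ω
|Z| = √(8.10² + 15.8²) = 17.7 Ω
∠Z = arctan(-15.8/8.10) = -62.8°
I = V/|Z| = 8.62 A
P = VI cos φ = 153 × 8.62 × cos(-62.8°) = 602 W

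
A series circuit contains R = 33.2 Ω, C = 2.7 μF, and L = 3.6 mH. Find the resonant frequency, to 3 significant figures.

ω₀ = 1/√(LC) = 1/√(0.0036 × 2.7e-06) = 10140 rad/s
f₀ = ω₀/(2π) = 1.61 kHz

1.61 kHz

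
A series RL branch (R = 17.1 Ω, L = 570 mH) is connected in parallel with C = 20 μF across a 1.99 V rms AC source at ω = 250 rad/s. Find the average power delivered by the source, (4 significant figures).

3.287 mW

X_L = ωL = 142.5 Ω
X_C = 1/(ωC) = 200.0 Ω
Branch 1 (R+jX_L): Z₁ = 17.10 + j142.5 Ω, |Z₁| = 143.5 Ω
Branch 2 (−jX_C): Z₂ = −j200.0 Ω
Parallel: Z = Z₁Z₂/(Z₁+Z₂), |Z| = 478.5 Ω, ∠Z = 66.60°
I = V/|Z| = 4.159 mA
P = VI cos φ = 1.99 × 0.004159 × cos(66.60°) = 3.287 mW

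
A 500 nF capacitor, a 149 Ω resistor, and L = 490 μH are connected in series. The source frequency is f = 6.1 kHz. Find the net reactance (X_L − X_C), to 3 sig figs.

ω = 2πf = 38330 rad/s
X_L = ωL = 18.8 Ω
X_C = 1/(ωC) = 52.2 Ω
X = 18.8 − 52.2 = -33.4 Ω

-33.4 Ω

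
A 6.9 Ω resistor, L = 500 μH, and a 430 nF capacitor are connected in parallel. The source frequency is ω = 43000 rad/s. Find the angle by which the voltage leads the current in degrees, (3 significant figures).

X_L = ωL = 21.5 Ω
X_C = 1/(ωC) = 54.1 Ω
Parallel: admittances add. Y = 1/R + 1/(jωL) + jωC
Y = (0.145 − j0.0280) S
|Y| = 0.148 S → |Z| = 1/|Y| = 6.77 Ω, ∠Z = −∠Y = 10.9°

10.9°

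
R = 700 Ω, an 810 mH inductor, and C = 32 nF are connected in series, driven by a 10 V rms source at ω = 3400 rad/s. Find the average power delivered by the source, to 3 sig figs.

1.67 mW

X_L = ωL = 2750 Ω
X_C = 1/(ωC) = 9190 Ω
Net reactance X = X_L − X_C = -6440 Ω
Z = 700 − j6440 Ω
|Z| = √(700² + 6440²) = 6480 Ω
∠Z = arctan(-6440/700) = -83.8°
I = V/|Z| = 1.54 mA
P = VI cos φ = 10 × 0.00154 × cos(-83.8°) = 1.67 mW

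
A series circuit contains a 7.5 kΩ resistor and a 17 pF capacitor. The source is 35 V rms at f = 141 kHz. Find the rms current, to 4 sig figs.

ω = 2πf = 885900 rad/s
X_C = 1/(ωC) = 66400 Ω
Z = 7500 − j66400 Ω
|Z| = √(7500² + 66400²) = 66820 Ω
I = V/|Z| = 35/66820 = 523.8 μA

523.8 μA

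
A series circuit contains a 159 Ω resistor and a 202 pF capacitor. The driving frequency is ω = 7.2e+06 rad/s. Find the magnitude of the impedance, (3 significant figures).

706 Ω

X_C = 1/(ωC) = 688 Ω
Z = 159 − j688 Ω
|Z| = √(159² + 688²) = 706 Ω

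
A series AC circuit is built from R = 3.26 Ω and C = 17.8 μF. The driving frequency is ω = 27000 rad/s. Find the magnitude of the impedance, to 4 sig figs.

X_C = 1/(ωC) = 2.081 Ω
Z = 3.260 − j2.081 Ω
|Z| = √(3.260² + 2.081²) = 3.867 Ω

3.867 Ω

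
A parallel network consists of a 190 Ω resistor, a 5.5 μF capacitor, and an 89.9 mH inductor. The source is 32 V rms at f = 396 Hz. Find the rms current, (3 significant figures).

340 mA

ω = 2πf = 2488 rad/s
X_L = ωL = 224 Ω
X_C = 1/(ωC) = 73.1 Ω
Parallel: admittances add. Y = 1/R + 1/(jωL) + jωC
Y = (0.00526 + j0.00921) S
|Y| = 0.0106 S → |Z| = 1/|Y| = 94.2 Ω, ∠Z = −∠Y = -60.3°
I = V/|Z| = 32/94.2 = 340 mA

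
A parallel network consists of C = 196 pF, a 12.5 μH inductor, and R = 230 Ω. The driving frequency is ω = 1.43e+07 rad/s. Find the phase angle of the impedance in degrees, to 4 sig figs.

X_L = ωL = 178.8 Ω
X_C = 1/(ωC) = 356.8 Ω
Parallel: admittances add. Y = 1/R + 1/(jωL) + jωC
Y = (0.004348 − j0.002792) S
|Y| = 0.005167 S → |Z| = 1/|Y| = 193.5 Ω, ∠Z = −∠Y = 32.70°

32.70°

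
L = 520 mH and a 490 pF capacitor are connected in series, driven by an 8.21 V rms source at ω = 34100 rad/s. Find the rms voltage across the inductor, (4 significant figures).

X_L = ωL = 17730 Ω
X_C = 1/(ωC) = 59850 Ω
Net reactance X = X_L − X_C = -42120 Ω
Z = − j42120 Ω
|Z| = √(0² + 42120²) = 42120 Ω
I = V/|Z| = 194.9 μA
V_L = I·|Z_L| = 0.0001949 × 17730 = 3.457 V

3.457 V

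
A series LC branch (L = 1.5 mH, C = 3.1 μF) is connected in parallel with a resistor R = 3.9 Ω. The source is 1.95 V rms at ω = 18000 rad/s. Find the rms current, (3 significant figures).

X_L = ωL = 27.0 Ω
X_C = 1/(ωC) = 17.9 Ω
Branch 1: Z₁ = R = 3.90 Ω
Branch 2 (series LC): Z₂ = j(X_L − X_C) = j9.08 Ω
Parallel: Z = Z₁Z₂/(Z₁+Z₂), |Z| = 3.58 Ω, ∠Z = 23.2°
I = V/|Z| = 1.95/3.58 = 544 mA

544 mA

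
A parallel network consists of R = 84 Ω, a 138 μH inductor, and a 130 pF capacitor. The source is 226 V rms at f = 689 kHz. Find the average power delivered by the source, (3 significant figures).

ω = 2πf = 4.329e+06 rad/s
X_L = ωL = 597 Ω
X_C = 1/(ωC) = 1780 Ω
Parallel: admittances add. Y = 1/R + 1/(jωL) + jωC
Y = (0.0119 − j0.00111) S
|Y| = 0.0120 S → |Z| = 1/|Y| = 83.6 Ω, ∠Z = −∠Y = 5.33°
I = V/|Z| = 2.70 A
P = VI cos φ = 226 × 2.70 × cos(5.33°) = 608 W

608 W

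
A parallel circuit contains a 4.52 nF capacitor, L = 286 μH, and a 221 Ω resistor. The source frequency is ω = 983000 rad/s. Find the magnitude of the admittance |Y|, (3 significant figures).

X_L = ωL = 281 Ω
X_C = 1/(ωC) = 225 Ω
Parallel: admittances add. Y = 1/R + 1/(jωL) + jωC
Y = (0.00452 + j0.000886) S
|Y| = 0.00461 S → |Z| = 1/|Y| = 217 Ω, ∠Z = −∠Y = -11.1°

4.61 mS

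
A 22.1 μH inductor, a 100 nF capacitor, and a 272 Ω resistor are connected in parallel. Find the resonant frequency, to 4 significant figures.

ω₀ = 1/√(LC) = 1/√(2.21e-05 × 1e-07) = 672700 rad/s
f₀ = ω₀/(2π) = 107.1 kHz

107.1 kHz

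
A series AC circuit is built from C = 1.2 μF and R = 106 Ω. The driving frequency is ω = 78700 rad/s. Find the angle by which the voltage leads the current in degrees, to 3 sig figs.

-5.70°

X_C = 1/(ωC) = 10.6 Ω
Z = 106 − j10.6 Ω
|Z| = √(106² + 10.6²) = 107 Ω
∠Z = arctan(-10.6/106) = -5.70°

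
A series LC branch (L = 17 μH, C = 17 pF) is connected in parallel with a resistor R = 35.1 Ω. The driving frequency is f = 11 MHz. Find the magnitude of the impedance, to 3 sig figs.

34.9 Ω

ω = 2πf = 6.912e+07 rad/s
X_L = ωL = 1170 Ω
X_C = 1/(ωC) = 851 Ω
Branch 1: Z₁ = R = 35.1 Ω
Branch 2 (series LC): Z₂ = j(X_L − X_C) = j324 Ω
Parallel: Z = Z₁Z₂/(Z₁+Z₂), |Z| = 34.9 Ω, ∠Z = 6.19°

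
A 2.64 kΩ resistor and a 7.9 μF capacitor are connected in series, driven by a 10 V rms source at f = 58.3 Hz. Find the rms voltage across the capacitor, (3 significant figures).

1.30 V

ω = 2πf = 366.3 rad/s
X_C = 1/(ωC) = 346 Ω
Z = 2640 − j346 Ω
|Z| = √(2640² + 346²) = 2660 Ω
I = V/|Z| = 3.76 mA
V_C = I·|Z_C| = 0.00376 × 346 = 1.30 V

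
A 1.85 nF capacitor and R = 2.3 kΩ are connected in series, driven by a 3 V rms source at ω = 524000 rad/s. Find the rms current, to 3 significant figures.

1.19 mA

X_C = 1/(ωC) = 1030 Ω
Z = 2300 − j1030 Ω
|Z| = √(2300² + 1030²) = 2520 Ω
I = V/|Z| = 3/2520 = 1.19 mA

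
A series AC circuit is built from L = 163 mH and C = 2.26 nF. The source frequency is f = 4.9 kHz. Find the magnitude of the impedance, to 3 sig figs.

9350 Ω

ω = 2πf = 30790 rad/s
X_L = ωL = 5020 Ω
X_C = 1/(ωC) = 14400 Ω
Net reactance X = X_L − X_C = -9350 Ω
Z = − j9350 Ω
|Z| = √(0² + 9350²) = 9350 Ω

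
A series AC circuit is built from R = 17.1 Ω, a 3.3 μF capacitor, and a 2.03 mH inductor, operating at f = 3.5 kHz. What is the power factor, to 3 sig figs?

0.485

ω = 2πf = 21990 rad/s
X_L = ωL = 44.6 Ω
X_C = 1/(ωC) = 13.8 Ω
Net reactance X = X_L − X_C = 30.9 Ω
Z = 17.1 + j30.9 Ω
|Z| = √(17.1² + 30.9²) = 35.3 Ω
∠Z = arctan(30.9/17.1) = 61.0°
cos φ = cos(61.0°) = 0.485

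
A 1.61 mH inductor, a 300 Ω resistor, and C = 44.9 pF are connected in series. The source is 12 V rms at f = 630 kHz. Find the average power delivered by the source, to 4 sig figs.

66.73 mW

ω = 2πf = 3.958e+06 rad/s
X_L = ωL = 6373 Ω
X_C = 1/(ωC) = 5626 Ω
Net reactance X = X_L − X_C = 746.6 Ω
Z = 300.0 + j746.6 Ω
|Z| = √(300.0² + 746.6²) = 804.6 Ω
∠Z = arctan(746.6/300.0) = 68.11°
I = V/|Z| = 14.91 mA
P = VI cos φ = 12 × 0.01491 × cos(68.11°) = 66.73 mW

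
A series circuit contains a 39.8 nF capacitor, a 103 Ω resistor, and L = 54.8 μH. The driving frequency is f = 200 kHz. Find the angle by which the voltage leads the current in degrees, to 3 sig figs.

ω = 2πf = 1.257e+06 rad/s
X_L = ωL = 68.9 Ω
X_C = 1/(ωC) = 20.0 Ω
Net reactance X = X_L − X_C = 48.9 Ω
Z = 103 + j48.9 Ω
|Z| = √(103² + 48.9²) = 114 Ω
∠Z = arctan(48.9/103) = 25.4°

25.4°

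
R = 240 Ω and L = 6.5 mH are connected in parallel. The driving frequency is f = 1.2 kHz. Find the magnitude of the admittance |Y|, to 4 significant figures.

ω = 2πf = 7540 rad/s
X_L = ωL = 49.01 Ω
Parallel: admittances add. Y = 1/R + 1/(jωL)
Y = (0.004167 − j0.02040) S
|Y| = 0.02083 S → |Z| = 1/|Y| = 48.02 Ω, ∠Z = −∠Y = 78.46°

20.83 mS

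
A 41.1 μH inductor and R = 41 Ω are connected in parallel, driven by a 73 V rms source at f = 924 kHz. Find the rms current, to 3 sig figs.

ω = 2πf = 5.806e+06 rad/s
X_L = ωL = 239 Ω
Parallel: admittances add. Y = 1/R + 1/(jωL)
Y = (0.0244 − j0.00419) S
|Y| = 0.0247 S → |Z| = 1/|Y| = 40.4 Ω, ∠Z = −∠Y = 9.75°
I = V/|Z| = 73/40.4 = 1.81 A

1.81 A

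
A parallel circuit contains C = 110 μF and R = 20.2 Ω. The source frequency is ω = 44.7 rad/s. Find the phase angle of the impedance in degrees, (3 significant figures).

X_C = 1/(ωC) = 203 Ω
Parallel: admittances add. Y = 1/R + jωC
Y = (0.0495 + j0.00492) S
|Y| = 0.0497 S → |Z| = 1/|Y| = 20.1 Ω, ∠Z = −∠Y = -5.67°

-5.67°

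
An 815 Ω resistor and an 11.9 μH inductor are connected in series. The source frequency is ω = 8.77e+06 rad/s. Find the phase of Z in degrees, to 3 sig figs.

X_L = ωL = 104 Ω
Z = 815 + j104 Ω
|Z| = √(815² + 104²) = 822 Ω
∠Z = arctan(104/815) = 7.30°

7.30°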